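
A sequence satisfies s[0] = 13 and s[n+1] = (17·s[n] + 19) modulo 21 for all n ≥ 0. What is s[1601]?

12

Listing terms: s[0] = 13,  s[1] = 9,  s[2] = 4,  s[3] = 3,  s[4] = 7,  s[5] = 12,  s[6] = 13.
The sequence repeats with period 6.
(1601 - 0) mod 6 = 5, so s[1601] = s[5] = 12.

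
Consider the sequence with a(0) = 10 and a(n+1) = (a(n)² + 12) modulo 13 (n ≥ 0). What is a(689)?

We have a(0) = 10; a(1) = 8; a(2) = 11; a(3) = 3; a(4) = 8.
Since a(4) = a(1) = 8, the sequence is eventually periodic: after a pre-period of length 1 it cycles with period 3.
For n ≥ 1, a(n) depends only on (n - 1) mod 3. (689 - 1) mod 3 = 1, so a(689) = a(2) = 11.

11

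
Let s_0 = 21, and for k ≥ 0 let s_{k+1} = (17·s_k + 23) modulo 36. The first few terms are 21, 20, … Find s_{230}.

Computing terms: s_0 = 21, s_1 = 20, s_2 = 3, s_3 = 2, s_4 = 21.
The sequence repeats with period 4.
(230 - 0) mod 4 = 2, so s_{230} = s_2 = 3.

3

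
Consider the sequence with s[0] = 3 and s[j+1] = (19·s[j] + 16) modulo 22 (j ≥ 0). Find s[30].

3

We have s[0] = 3; s[1] = 7; s[2] = 17; s[3] = 9; s[4] = 11; s[5] = 5; s[6] = 1; s[7] = 13; s[8] = 21; s[9] = 19; s[10] = 3.
The sequence repeats with period 10.
(30 - 0) mod 10 = 0, so s[30] = s[0] = 3.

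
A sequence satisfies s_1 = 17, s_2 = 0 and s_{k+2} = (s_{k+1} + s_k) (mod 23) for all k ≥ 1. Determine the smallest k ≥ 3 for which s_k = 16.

Computing terms: s_1 = 17,  s_2 = 0,  s_3 = 17,  s_4 = 17,  s_5 = 11,  s_6 = 5,  s_7 = 16,  s_8 = 21,  s_9 = 14,  s_{10} = 12,  s_{11} = 3,  s_{12} = 15,  s_{13} = 18,  s_{14} = 10,  s_{15} = 5,  s_{16} = 15,  s_{17} = 20,  s_{18} = 12,  s_{19} = 9,  s_{20} = 21,  s_{21} = 7,  s_{22} = 5,  s_{23} = 12,  s_{24} = 17,  s_{25} = 6,  s_{26} = 0,  s_{27} = 6,  s_{28} = 6,  s_{29} = 12,  s_{30} = 18,  s_{31} = 7,  s_{32} = 2,  s_{33} = 9,  s_{34} = 11,  s_{35} = 20,  s_{36} = 8,  s_{37} = 5,  s_{38} = 13,  s_{39} = 18,  s_{40} = 8,  s_{41} = 3,  s_{42} = 11,  s_{43} = 14,  s_{44} = 2,  s_{45} = 16,  s_{46} = 18,  s_{47} = 11,  s_{48} = 6,  s_{49} = 17,  s_{50} = 0.
The sequence repeats with period 48.
The value 16 first appears (with k ≥ 3) at s_7.

7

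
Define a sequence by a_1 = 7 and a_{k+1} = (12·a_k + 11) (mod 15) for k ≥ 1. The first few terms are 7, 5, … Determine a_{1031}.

We have a_1 = 7, a_2 = 5, a_3 = 11, a_4 = 8, a_5 = 2, a_6 = 5.
Since a_6 = a_2 = 5, the sequence is eventually periodic: after a pre-period of length 1 it cycles with period 4.
For k ≥ 2, a_k depends only on (k - 2) mod 4. (1031 - 2) mod 4 = 1, so a_{1031} = a_3 = 11.

11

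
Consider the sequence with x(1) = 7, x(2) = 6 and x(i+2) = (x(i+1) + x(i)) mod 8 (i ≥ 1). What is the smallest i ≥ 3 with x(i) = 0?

x(1) = 7,  x(2) = 6,  x(3) = 5,  x(4) = 3,  x(5) = 0,  x(6) = 3,  x(7) = 3,  x(8) = 6,  x(9) = 1,  x(10) = 7,  x(11) = 0,  x(12) = 7,  x(13) = 7,  x(14) = 6.
The sequence repeats with period 12.
The value 0 first appears (with i ≥ 3) at x(5).

5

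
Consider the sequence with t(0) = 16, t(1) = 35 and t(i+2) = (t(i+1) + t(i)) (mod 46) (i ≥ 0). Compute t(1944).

30

t(0) = 16, t(1) = 35, t(2) = 5, t(3) = 40, t(4) = 45, t(5) = 39, t(6) = 38, t(7) = 31, t(8) = 23, t(9) = 8, t(10) = 31, t(11) = 39, t(12) = 24, t(13) = 17, t(14) = 41, t(15) = 12, t(16) = 7, t(17) = 19, t(18) = 26, t(19) = 45, t(20) = 25, t(21) = 24, t(22) = 3, t(23) = 27, t(24) = 30, t(25) = 11, t(26) = 41, t(27) = 6, t(28) = 1, t(29) = 7, t(30) = 8, t(31) = 15, t(32) = 23, t(33) = 38, t(34) = 15, t(35) = 7, t(36) = 22, t(37) = 29, t(38) = 5, t(39) = 34, t(40) = 39, t(41) = 27, t(42) = 20, t(43) = 1, t(44) = 21, t(45) = 22, t(46) = 43, t(47) = 19, t(48) = 16, t(49) = 35.
The sequence repeats with period 48.
(1944 - 0) mod 48 = 24, so t(1944) = t(24) = 30.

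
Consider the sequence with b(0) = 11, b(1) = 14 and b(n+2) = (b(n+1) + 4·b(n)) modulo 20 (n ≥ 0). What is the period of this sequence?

6

b(0) = 11,  b(1) = 14,  b(2) = 18,  b(3) = 14,  b(4) = 6,  b(5) = 2,  b(6) = 6,  b(7) = 14,  b(8) = 18.
Since (b(7), b(8)) = (b(1), b(2)) = (14, 18) (two consecutive terms determine the rest), the sequence is eventually periodic: after a pre-period of length 1 it cycles with period 6.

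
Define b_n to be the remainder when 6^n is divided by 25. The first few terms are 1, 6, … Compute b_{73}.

We have b_0 = 1, b_1 = 6, b_2 = 11, b_3 = 16, b_4 = 21, b_5 = 1.
Since b_5 = b_0 = 1, the sequence is periodic with period 5.
So b_{73} = b_{0 + ((73-0) mod 5)} = b_3 = 16.

16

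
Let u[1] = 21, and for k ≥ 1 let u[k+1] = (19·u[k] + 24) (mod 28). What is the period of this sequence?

6

Listing terms: u[1] = 21, u[2] = 3, u[3] = 25, u[4] = 23, u[5] = 13, u[6] = 19, u[7] = 21.
The sequence repeats with period 6.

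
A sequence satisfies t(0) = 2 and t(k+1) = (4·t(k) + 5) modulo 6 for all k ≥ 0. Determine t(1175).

Listing terms: t(0) = 2; t(1) = 1; t(2) = 3; t(3) = 5; t(4) = 1.
Since t(4) = t(1) = 1, the sequence is eventually periodic: after a pre-period of length 1 it cycles with period 3.
For k ≥ 1, t(k) depends only on (k - 1) mod 3. (1175 - 1) mod 3 = 1, so t(1175) = t(2) = 3.

3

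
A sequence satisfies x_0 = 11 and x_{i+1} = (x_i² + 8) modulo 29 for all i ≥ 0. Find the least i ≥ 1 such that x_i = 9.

6

Computing terms: x_0 = 11; x_1 = 13; x_2 = 3; x_3 = 17; x_4 = 7; x_5 = 28; x_6 = 9; x_7 = 2; x_8 = 12; x_9 = 7.
Since x_9 = x_4 = 7, the sequence is eventually periodic: after a pre-period of length 4 it cycles with period 5.
The value 9 first appears (with i ≥ 1) at x_6.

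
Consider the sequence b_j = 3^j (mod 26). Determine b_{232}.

Computing terms: b_1 = 3, b_2 = 9, b_3 = 1, b_4 = 3.
The sequence repeats with period 3.
(232 - 1) mod 3 = 0, so b_{232} = b_1 = 3.

3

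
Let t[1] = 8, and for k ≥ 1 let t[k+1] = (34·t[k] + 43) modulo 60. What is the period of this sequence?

We have t[1] = 8; t[2] = 15; t[3] = 13; t[4] = 5; t[5] = 33; t[6] = 25; t[7] = 53; t[8] = 45; t[9] = 13.
Since t[9] = t[3] = 13, the sequence is eventually periodic: after a pre-period of length 2 it cycles with period 6.

6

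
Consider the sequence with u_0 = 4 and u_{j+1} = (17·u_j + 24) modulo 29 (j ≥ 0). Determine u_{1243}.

21

Computing terms: u_0 = 4,  u_1 = 5,  u_2 = 22,  u_3 = 21,  u_4 = 4.
The sequence repeats with period 4.
So u_{1243} = u_{0 + ((1243-0) mod 4)} = u_3 = 21.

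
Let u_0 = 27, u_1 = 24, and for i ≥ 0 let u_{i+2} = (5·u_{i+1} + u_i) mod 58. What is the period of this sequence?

We have u_0 = 27; u_1 = 24; u_2 = 31; u_3 = 5; u_4 = 56; u_5 = 53; u_6 = 31; u_7 = 34; u_8 = 27; u_9 = 53; u_{10} = 2; u_{11} = 5; u_{12} = 27; u_{13} = 24.
Since (u_{12}, u_{13}) = (u_0, u_1) = (27, 24) (two consecutive terms determine the rest), the sequence is periodic with period 12.

12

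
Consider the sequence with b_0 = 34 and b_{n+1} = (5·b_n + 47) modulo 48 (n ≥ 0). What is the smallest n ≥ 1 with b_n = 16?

Computing terms: b_0 = 34, b_1 = 25, b_2 = 28, b_3 = 43, b_4 = 22, b_5 = 13, b_6 = 16, b_7 = 31, b_8 = 10, b_9 = 1, b_{10} = 4, b_{11} = 19, b_{12} = 46, b_{13} = 37, b_{14} = 40, b_{15} = 7, b_{16} = 34.
The sequence repeats with period 16.
The value 16 first appears (with n ≥ 1) at b_6.

6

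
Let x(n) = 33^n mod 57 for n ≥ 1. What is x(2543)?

Listing terms: x(1) = 33; x(2) = 6; x(3) = 27; x(4) = 36; x(5) = 48; x(6) = 45; x(7) = 3; x(8) = 42; x(9) = 18; x(10) = 24; x(11) = 51; x(12) = 30; x(13) = 21; x(14) = 9; x(15) = 12; x(16) = 54; x(17) = 15; x(18) = 39; x(19) = 33.
Since x(19) = x(1) = 33, the sequence is periodic with period 18.
So x(2543) = x(1 + ((2543-1) mod 18)) = x(5) = 48.

48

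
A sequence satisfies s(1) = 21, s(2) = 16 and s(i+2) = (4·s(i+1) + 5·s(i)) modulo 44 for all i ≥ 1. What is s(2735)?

We have s(1) = 21, s(2) = 16, s(3) = 37, s(4) = 8, s(5) = 41, s(6) = 28, s(7) = 9, s(8) = 0, s(9) = 1, s(10) = 4, s(11) = 21, s(12) = 16.
The sequence repeats with period 10.
So s(2735) = s(1 + ((2735-1) mod 10)) = s(5) = 41.

41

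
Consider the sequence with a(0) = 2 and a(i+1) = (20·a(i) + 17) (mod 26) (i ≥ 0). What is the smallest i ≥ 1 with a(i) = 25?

Listing terms: a(0) = 2, a(1) = 5, a(2) = 13, a(3) = 17, a(4) = 19, a(5) = 7, a(6) = 1, a(7) = 11, a(8) = 3, a(9) = 25, a(10) = 23, a(11) = 9, a(12) = 15, a(13) = 5.
Since a(13) = a(1) = 5, the sequence is eventually periodic: after a pre-period of length 1 it cycles with period 12.
The value 25 first appears (with i ≥ 1) at a(9).

9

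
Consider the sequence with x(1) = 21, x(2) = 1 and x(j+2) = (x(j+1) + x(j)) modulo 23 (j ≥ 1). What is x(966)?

x(1) = 21,  x(2) = 1,  x(3) = 22,  x(4) = 0,  x(5) = 22,  x(6) = 22,  x(7) = 21,  x(8) = 20,  x(9) = 18,  x(10) = 15,  x(11) = 10,  x(12) = 2,  x(13) = 12,  x(14) = 14,  x(15) = 3,  x(16) = 17,  x(17) = 20,  x(18) = 14,  x(19) = 11,  x(20) = 2,  x(21) = 13,  x(22) = 15,  x(23) = 5,  x(24) = 20,  x(25) = 2,  x(26) = 22,  x(27) = 1,  x(28) = 0,  x(29) = 1,  x(30) = 1,  x(31) = 2,  x(32) = 3,  x(33) = 5,  x(34) = 8,  x(35) = 13,  x(36) = 21,  x(37) = 11,  x(38) = 9,  x(39) = 20,  x(40) = 6,  x(41) = 3,  x(42) = 9,  x(43) = 12,  x(44) = 21,  x(45) = 10,  x(46) = 8,  x(47) = 18,  x(48) = 3,  x(49) = 21,  x(50) = 1.
The sequence repeats with period 48.
(966 - 1) mod 48 = 5, so x(966) = x(6) = 22.

22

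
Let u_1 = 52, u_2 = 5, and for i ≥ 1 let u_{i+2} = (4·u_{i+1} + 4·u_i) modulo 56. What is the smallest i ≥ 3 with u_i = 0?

6

Listing terms: u_1 = 52, u_2 = 5, u_3 = 4, u_4 = 36, u_5 = 48, u_6 = 0, u_7 = 24, u_8 = 40, u_9 = 32, u_{10} = 8, u_{11} = 48, u_{12} = 0.
Since (u_{11}, u_{12}) = (u_5, u_6) = (48, 0) (two consecutive terms determine the rest), the sequence is eventually periodic: after a pre-period of length 4 it cycles with period 6.
The value 0 first appears (with i ≥ 3) at u_6.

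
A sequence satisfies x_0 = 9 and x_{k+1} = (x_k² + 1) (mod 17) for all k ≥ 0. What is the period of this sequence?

We have x_0 = 9,  x_1 = 14,  x_2 = 10,  x_3 = 16,  x_4 = 2,  x_5 = 5,  x_6 = 9.
Since x_6 = x_0 = 9, the sequence is periodic with period 6.

6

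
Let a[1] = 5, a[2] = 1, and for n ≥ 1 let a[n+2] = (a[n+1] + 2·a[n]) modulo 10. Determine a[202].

a[1] = 5, a[2] = 1, a[3] = 1, a[4] = 3, a[5] = 5, a[6] = 1.
The sequence repeats with period 4.
So a[202] = a[1 + ((202-1) mod 4)] = a[2] = 1.

1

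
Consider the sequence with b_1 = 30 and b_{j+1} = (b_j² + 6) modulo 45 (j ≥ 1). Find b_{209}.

Computing terms: b_1 = 30,  b_2 = 6,  b_3 = 42,  b_4 = 15,  b_5 = 6.
Since b_5 = b_2 = 6, the sequence is eventually periodic: after a pre-period of length 1 it cycles with period 3.
For j ≥ 2, b_j depends only on (j - 2) mod 3. (209 - 2) mod 3 = 0, so b_{209} = b_2 = 6.

6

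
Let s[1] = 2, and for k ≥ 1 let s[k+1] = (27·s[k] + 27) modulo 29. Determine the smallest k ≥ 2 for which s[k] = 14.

We have s[1] = 2,  s[2] = 23,  s[3] = 10,  s[4] = 7,  s[5] = 13,  s[6] = 1,  s[7] = 25,  s[8] = 6,  s[9] = 15,  s[10] = 26,  s[11] = 4,  s[12] = 19,  s[13] = 18,  s[14] = 20,  s[15] = 16,  s[16] = 24,  s[17] = 8,  s[18] = 11,  s[19] = 5,  s[20] = 17,  s[21] = 22,  s[22] = 12,  s[23] = 3,  s[24] = 21,  s[25] = 14,  s[26] = 28,  s[27] = 0,  s[28] = 27,  s[29] = 2.
Since s[29] = s[1] = 2, the sequence is periodic with period 28.
The value 14 first appears (with k ≥ 2) at s[25].

25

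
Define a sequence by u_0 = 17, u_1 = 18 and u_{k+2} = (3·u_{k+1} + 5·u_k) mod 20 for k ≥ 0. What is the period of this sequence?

12

We have u_0 = 17; u_1 = 18; u_2 = 19; u_3 = 7; u_4 = 16; u_5 = 3; u_6 = 9; u_7 = 2; u_8 = 11; u_9 = 3; u_{10} = 4; u_{11} = 7; u_{12} = 1; u_{13} = 18; u_{14} = 19.
Since (u_{13}, u_{14}) = (u_1, u_2) = (18, 19) (two consecutive terms determine the rest), the sequence is eventually periodic: after a pre-period of length 1 it cycles with period 12.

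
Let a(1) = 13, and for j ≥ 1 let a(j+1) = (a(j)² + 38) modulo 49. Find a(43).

35

Computing terms: a(1) = 13, a(2) = 11, a(3) = 12, a(4) = 35, a(5) = 38, a(6) = 12.
Since a(6) = a(3) = 12, the sequence is eventually periodic: after a pre-period of length 2 it cycles with period 3.
For j ≥ 3, a(j) depends only on (j - 3) mod 3. (43 - 3) mod 3 = 1, so a(43) = a(4) = 35.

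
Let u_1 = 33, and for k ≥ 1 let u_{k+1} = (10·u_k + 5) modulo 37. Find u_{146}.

2

We have u_1 = 33; u_2 = 2; u_3 = 25; u_4 = 33.
The sequence repeats with period 3.
(146 - 1) mod 3 = 1, so u_{146} = u_2 = 2.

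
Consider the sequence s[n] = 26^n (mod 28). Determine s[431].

We have s[0] = 1; s[1] = 26; s[2] = 4; s[3] = 20; s[4] = 16; s[5] = 24; s[6] = 8; s[7] = 12; s[8] = 4.
Since s[8] = s[2] = 4, the sequence is eventually periodic: after a pre-period of length 2 it cycles with period 6.
For n ≥ 2, s[n] depends only on (n - 2) mod 6. (431 - 2) mod 6 = 3, so s[431] = s[5] = 24.

24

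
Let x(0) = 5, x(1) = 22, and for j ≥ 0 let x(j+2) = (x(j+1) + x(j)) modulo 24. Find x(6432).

5

Computing terms: x(0) = 5; x(1) = 22; x(2) = 3; x(3) = 1; x(4) = 4; x(5) = 5; x(6) = 9; x(7) = 14; x(8) = 23; x(9) = 13; x(10) = 12; x(11) = 1; x(12) = 13; x(13) = 14; x(14) = 3; x(15) = 17; x(16) = 20; x(17) = 13; x(18) = 9; x(19) = 22; x(20) = 7; x(21) = 5; x(22) = 12; x(23) = 17; x(24) = 5; x(25) = 22.
Since (x(24), x(25)) = (x(0), x(1)) = (5, 22) (two consecutive terms determine the rest), the sequence is periodic with period 24.
So x(6432) = x(0 + ((6432-0) mod 24)) = x(0) = 5.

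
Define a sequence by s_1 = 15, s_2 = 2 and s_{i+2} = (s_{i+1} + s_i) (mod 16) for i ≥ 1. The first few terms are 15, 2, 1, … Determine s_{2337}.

Computing terms: s_1 = 15,  s_2 = 2,  s_3 = 1,  s_4 = 3,  s_5 = 4,  s_6 = 7,  s_7 = 11,  s_8 = 2,  s_9 = 13,  s_{10} = 15,  s_{11} = 12,  s_{12} = 11,  s_{13} = 7,  s_{14} = 2,  s_{15} = 9,  s_{16} = 11,  s_{17} = 4,  s_{18} = 15,  s_{19} = 3,  s_{20} = 2,  s_{21} = 5,  s_{22} = 7,  s_{23} = 12,  s_{24} = 3,  s_{25} = 15,  s_{26} = 2.
Since (s_{25}, s_{26}) = (s_1, s_2) = (15, 2) (two consecutive terms determine the rest), the sequence is periodic with period 24.
(2337 - 1) mod 24 = 8, so s_{2337} = s_9 = 13.

13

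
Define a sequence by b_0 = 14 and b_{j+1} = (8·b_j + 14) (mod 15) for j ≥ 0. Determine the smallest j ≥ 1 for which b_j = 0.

Computing terms: b_0 = 14,  b_1 = 6,  b_2 = 2,  b_3 = 0,  b_4 = 14.
Since b_4 = b_0 = 14, the sequence is periodic with period 4.
The value 0 first appears (with j ≥ 1) at b_3.

3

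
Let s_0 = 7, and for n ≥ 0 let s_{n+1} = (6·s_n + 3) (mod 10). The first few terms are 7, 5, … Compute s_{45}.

We have s_0 = 7, s_1 = 5, s_2 = 3, s_3 = 1, s_4 = 9, s_5 = 7.
Since s_5 = s_0 = 7, the sequence is periodic with period 5.
(45 - 0) mod 5 = 0, so s_{45} = s_0 = 7.

7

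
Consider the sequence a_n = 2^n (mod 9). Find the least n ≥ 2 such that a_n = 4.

Computing terms: a_1 = 2,  a_2 = 4,  a_3 = 8,  a_4 = 7,  a_5 = 5,  a_6 = 1,  a_7 = 2.
Since a_7 = a_1 = 2, the sequence is periodic with period 6.
The value 4 first appears (with n ≥ 2) at a_2.

2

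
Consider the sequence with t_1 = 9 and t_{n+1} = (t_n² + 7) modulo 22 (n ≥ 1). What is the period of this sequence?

Computing terms: t_1 = 9; t_2 = 0; t_3 = 7; t_4 = 12; t_5 = 19; t_6 = 16; t_7 = 21; t_8 = 8; t_9 = 5; t_{10} = 10; t_{11} = 19.
Since t_{11} = t_5 = 19, the sequence is eventually periodic: after a pre-period of length 4 it cycles with period 6.

6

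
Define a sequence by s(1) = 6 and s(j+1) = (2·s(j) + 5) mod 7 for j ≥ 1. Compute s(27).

We have s(1) = 6; s(2) = 3; s(3) = 4; s(4) = 6.
The sequence repeats with period 3.
So s(27) = s(1 + ((27-1) mod 3)) = s(3) = 4.

4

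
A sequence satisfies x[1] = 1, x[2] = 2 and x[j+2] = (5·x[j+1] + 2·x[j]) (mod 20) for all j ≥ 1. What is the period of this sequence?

We have x[1] = 1; x[2] = 2; x[3] = 12; x[4] = 4; x[5] = 4; x[6] = 8; x[7] = 8; x[8] = 16; x[9] = 16; x[10] = 12; x[11] = 12; x[12] = 4.
Since (x[11], x[12]) = (x[3], x[4]) = (12, 4) (two consecutive terms determine the rest), the sequence is eventually periodic: after a pre-period of length 2 it cycles with period 8.

8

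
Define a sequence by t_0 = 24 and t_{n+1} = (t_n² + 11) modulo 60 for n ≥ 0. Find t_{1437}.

t_0 = 24,  t_1 = 47,  t_2 = 0,  t_3 = 11,  t_4 = 12,  t_5 = 35,  t_6 = 36,  t_7 = 47.
Since t_7 = t_1 = 47, the sequence is eventually periodic: after a pre-period of length 1 it cycles with period 6.
For n ≥ 1, t_n depends only on (n - 1) mod 6. (1437 - 1) mod 6 = 2, so t_{1437} = t_3 = 11.

11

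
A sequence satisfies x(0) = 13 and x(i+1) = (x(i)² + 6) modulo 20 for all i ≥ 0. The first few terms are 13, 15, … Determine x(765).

7

x(0) = 13,  x(1) = 15,  x(2) = 11,  x(3) = 7,  x(4) = 15.
Since x(4) = x(1) = 15, the sequence is eventually periodic: after a pre-period of length 1 it cycles with period 3.
For i ≥ 1, x(i) depends only on (i - 1) mod 3. (765 - 1) mod 3 = 2, so x(765) = x(3) = 7.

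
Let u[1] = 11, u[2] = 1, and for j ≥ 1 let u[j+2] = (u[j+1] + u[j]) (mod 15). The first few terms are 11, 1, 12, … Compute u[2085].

10

Listing terms: u[1] = 11,  u[2] = 1,  u[3] = 12,  u[4] = 13,  u[5] = 10,  u[6] = 8,  u[7] = 3,  u[8] = 11,  u[9] = 14,  u[10] = 10,  u[11] = 9,  u[12] = 4,  u[13] = 13,  u[14] = 2,  u[15] = 0,  u[16] = 2,  u[17] = 2,  u[18] = 4,  u[19] = 6,  u[20] = 10,  u[21] = 1,  u[22] = 11,  u[23] = 12,  u[24] = 8,  u[25] = 5,  u[26] = 13,  u[27] = 3,  u[28] = 1,  u[29] = 4,  u[30] = 5,  u[31] = 9,  u[32] = 14,  u[33] = 8,  u[34] = 7,  u[35] = 0,  u[36] = 7,  u[37] = 7,  u[38] = 14,  u[39] = 6,  u[40] = 5,  u[41] = 11,  u[42] = 1.
Since (u[41], u[42]) = (u[1], u[2]) = (11, 1) (two consecutive terms determine the rest), the sequence is periodic with period 40.
(2085 - 1) mod 40 = 4, so u[2085] = u[5] = 10.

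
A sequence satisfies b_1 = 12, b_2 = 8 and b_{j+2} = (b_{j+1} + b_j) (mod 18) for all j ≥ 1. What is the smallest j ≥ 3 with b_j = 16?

Listing terms: b_1 = 12, b_2 = 8, b_3 = 2, b_4 = 10, b_5 = 12, b_6 = 4, b_7 = 16, b_8 = 2, b_9 = 0, b_{10} = 2, b_{11} = 2, b_{12} = 4, b_{13} = 6, b_{14} = 10, b_{15} = 16, b_{16} = 8, b_{17} = 6, b_{18} = 14, b_{19} = 2, b_{20} = 16, b_{21} = 0, b_{22} = 16, b_{23} = 16, b_{24} = 14, b_{25} = 12, b_{26} = 8.
Since (b_{25}, b_{26}) = (b_1, b_2) = (12, 8) (two consecutive terms determine the rest), the sequence is periodic with period 24.
The value 16 first appears (with j ≥ 3) at b_7.

7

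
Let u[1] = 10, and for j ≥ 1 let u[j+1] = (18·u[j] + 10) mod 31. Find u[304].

29

We have u[1] = 10, u[2] = 4, u[3] = 20, u[4] = 29, u[5] = 5, u[6] = 7, u[7] = 12, u[8] = 9, u[9] = 17, u[10] = 6, u[11] = 25, u[12] = 26, u[13] = 13, u[14] = 27, u[15] = 0, u[16] = 10.
The sequence repeats with period 15.
(304 - 1) mod 15 = 3, so u[304] = u[4] = 29.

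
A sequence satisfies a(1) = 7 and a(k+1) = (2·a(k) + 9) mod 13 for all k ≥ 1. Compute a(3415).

1

We have a(1) = 7,  a(2) = 10,  a(3) = 3,  a(4) = 2,  a(5) = 0,  a(6) = 9,  a(7) = 1,  a(8) = 11,  a(9) = 5,  a(10) = 6,  a(11) = 8,  a(12) = 12,  a(13) = 7.
The sequence repeats with period 12.
So a(3415) = a(1 + ((3415-1) mod 12)) = a(7) = 1.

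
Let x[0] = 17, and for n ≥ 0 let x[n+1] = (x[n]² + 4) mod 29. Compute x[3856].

Computing terms: x[0] = 17; x[1] = 3; x[2] = 13; x[3] = 28; x[4] = 5; x[5] = 0; x[6] = 4; x[7] = 20; x[8] = 27; x[9] = 8; x[10] = 10; x[11] = 17.
Since x[11] = x[0] = 17, the sequence is periodic with period 11.
So x[3856] = x[0 + ((3856-0) mod 11)] = x[6] = 4.

4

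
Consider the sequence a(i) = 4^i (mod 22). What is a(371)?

We have a(1) = 4,  a(2) = 16,  a(3) = 20,  a(4) = 14,  a(5) = 12,  a(6) = 4.
Since a(6) = a(1) = 4, the sequence is periodic with period 5.
(371 - 1) mod 5 = 0, so a(371) = a(1) = 4.

4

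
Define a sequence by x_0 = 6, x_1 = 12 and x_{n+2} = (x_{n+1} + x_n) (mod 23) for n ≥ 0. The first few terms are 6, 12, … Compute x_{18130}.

10

x_0 = 6,  x_1 = 12,  x_2 = 18,  x_3 = 7,  x_4 = 2,  x_5 = 9,  x_6 = 11,  x_7 = 20,  x_8 = 8,  x_9 = 5,  x_{10} = 13,  x_{11} = 18,  x_{12} = 8,  x_{13} = 3,  x_{14} = 11,  x_{15} = 14,  x_{16} = 2,  x_{17} = 16,  x_{18} = 18,  x_{19} = 11,  x_{20} = 6,  x_{21} = 17,  x_{22} = 0,  x_{23} = 17,  x_{24} = 17,  x_{25} = 11,  x_{26} = 5,  x_{27} = 16,  x_{28} = 21,  x_{29} = 14,  x_{30} = 12,  x_{31} = 3,  x_{32} = 15,  x_{33} = 18,  x_{34} = 10,  x_{35} = 5,  x_{36} = 15,  x_{37} = 20,  x_{38} = 12,  x_{39} = 9,  x_{40} = 21,  x_{41} = 7,  x_{42} = 5,  x_{43} = 12,  x_{44} = 17,  x_{45} = 6,  x_{46} = 0,  x_{47} = 6,  x_{48} = 6,  x_{49} = 12.
The sequence repeats with period 48.
(18130 - 0) mod 48 = 34, so x_{18130} = x_{34} = 10.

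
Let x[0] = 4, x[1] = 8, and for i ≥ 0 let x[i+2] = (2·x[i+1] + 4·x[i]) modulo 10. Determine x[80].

4

Computing terms: x[0] = 4, x[1] = 8, x[2] = 2, x[3] = 6, x[4] = 0, x[5] = 4, x[6] = 8.
Since (x[5], x[6]) = (x[0], x[1]) = (4, 8) (two consecutive terms determine the rest), the sequence is periodic with period 5.
(80 - 0) mod 5 = 0, so x[80] = x[0] = 4.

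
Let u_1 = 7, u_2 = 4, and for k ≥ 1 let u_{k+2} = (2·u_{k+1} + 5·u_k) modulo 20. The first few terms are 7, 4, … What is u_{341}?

u_1 = 7; u_2 = 4; u_3 = 3; u_4 = 6; u_5 = 7; u_6 = 4.
Since (u_5, u_6) = (u_1, u_2) = (7, 4) (two consecutive terms determine the rest), the sequence is periodic with period 4.
So u_{341} = u_{1 + ((341-1) mod 4)} = u_1 = 7.

7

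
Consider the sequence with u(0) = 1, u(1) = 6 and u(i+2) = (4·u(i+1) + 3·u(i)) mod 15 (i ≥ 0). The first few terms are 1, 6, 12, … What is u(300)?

9

Listing terms: u(0) = 1,  u(1) = 6,  u(2) = 12,  u(3) = 6,  u(4) = 0,  u(5) = 3,  u(6) = 12,  u(7) = 12,  u(8) = 9,  u(9) = 12,  u(10) = 0,  u(11) = 6,  u(12) = 9,  u(13) = 9,  u(14) = 3,  u(15) = 9,  u(16) = 0,  u(17) = 12,  u(18) = 3,  u(19) = 3,  u(20) = 6,  u(21) = 3,  u(22) = 0,  u(23) = 9,  u(24) = 6,  u(25) = 6,  u(26) = 12.
Since (u(25), u(26)) = (u(1), u(2)) = (6, 12) (two consecutive terms determine the rest), the sequence is eventually periodic: after a pre-period of length 1 it cycles with period 24.
For i ≥ 1, u(i) depends only on (i - 1) mod 24. (300 - 1) mod 24 = 11, so u(300) = u(12) = 9.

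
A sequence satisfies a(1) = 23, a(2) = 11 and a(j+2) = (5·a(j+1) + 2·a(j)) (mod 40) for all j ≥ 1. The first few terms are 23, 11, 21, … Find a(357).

37

Computing terms: a(1) = 23; a(2) = 11; a(3) = 21; a(4) = 7; a(5) = 37; a(6) = 39; a(7) = 29; a(8) = 23; a(9) = 13; a(10) = 31; a(11) = 21; a(12) = 7.
Since (a(11), a(12)) = (a(3), a(4)) = (21, 7) (two consecutive terms determine the rest), the sequence is eventually periodic: after a pre-period of length 2 it cycles with period 8.
For j ≥ 3, a(j) depends only on (j - 3) mod 8. (357 - 3) mod 8 = 2, so a(357) = a(5) = 37.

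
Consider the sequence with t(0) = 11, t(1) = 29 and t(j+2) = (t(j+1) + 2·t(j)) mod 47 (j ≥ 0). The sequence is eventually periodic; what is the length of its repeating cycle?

46

Computing terms: t(0) = 11, t(1) = 29, t(2) = 4, t(3) = 15, t(4) = 23, t(5) = 6, t(6) = 5, t(7) = 17, t(8) = 27, t(9) = 14, t(10) = 21, t(11) = 2, t(12) = 44, t(13) = 1, t(14) = 42, t(15) = 44, t(16) = 34, t(17) = 28, t(18) = 2, t(19) = 11, t(20) = 15, t(21) = 37, t(22) = 20, t(23) = 0, t(24) = 40, t(25) = 40, t(26) = 26, t(27) = 12, t(28) = 17, t(29) = 41, t(30) = 28, t(31) = 16, t(32) = 25, t(33) = 10, t(34) = 13, t(35) = 33, t(36) = 12, t(37) = 31, t(38) = 8, t(39) = 23, t(40) = 39, t(41) = 38, t(42) = 22, t(43) = 4, t(44) = 1, t(45) = 9, t(46) = 11, t(47) = 29.
The sequence repeats with period 46.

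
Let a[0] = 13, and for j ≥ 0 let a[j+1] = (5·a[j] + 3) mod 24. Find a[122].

a[0] = 13; a[1] = 20; a[2] = 7; a[3] = 14; a[4] = 1; a[5] = 8; a[6] = 19; a[7] = 2; a[8] = 13.
Since a[8] = a[0] = 13, the sequence is periodic with period 8.
(122 - 0) mod 8 = 2, so a[122] = a[2] = 7.

7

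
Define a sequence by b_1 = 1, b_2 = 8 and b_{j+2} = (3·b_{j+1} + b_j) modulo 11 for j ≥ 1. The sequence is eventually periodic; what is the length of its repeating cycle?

We have b_1 = 1, b_2 = 8, b_3 = 3, b_4 = 6, b_5 = 10, b_6 = 3, b_7 = 8, b_8 = 5, b_9 = 1, b_{10} = 8.
The sequence repeats with period 8.

8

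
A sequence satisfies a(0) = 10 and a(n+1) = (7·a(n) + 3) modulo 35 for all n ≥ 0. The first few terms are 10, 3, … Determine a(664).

We have a(0) = 10; a(1) = 3; a(2) = 24; a(3) = 31; a(4) = 10.
The sequence repeats with period 4.
(664 - 0) mod 4 = 0, so a(664) = a(0) = 10.

10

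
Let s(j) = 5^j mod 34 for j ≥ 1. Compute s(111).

Computing terms: s(1) = 5,  s(2) = 25,  s(3) = 23,  s(4) = 13,  s(5) = 31,  s(6) = 19,  s(7) = 27,  s(8) = 33,  s(9) = 29,  s(10) = 9,  s(11) = 11,  s(12) = 21,  s(13) = 3,  s(14) = 15,  s(15) = 7,  s(16) = 1,  s(17) = 5.
The sequence repeats with period 16.
So s(111) = s(1 + ((111-1) mod 16)) = s(15) = 7.

7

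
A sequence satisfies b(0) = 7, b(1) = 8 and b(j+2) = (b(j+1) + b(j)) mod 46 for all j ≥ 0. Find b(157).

Computing terms: b(0) = 7; b(1) = 8; b(2) = 15; b(3) = 23; b(4) = 38; b(5) = 15; b(6) = 7; b(7) = 22; b(8) = 29; b(9) = 5; b(10) = 34; b(11) = 39; b(12) = 27; b(13) = 20; b(14) = 1; b(15) = 21; b(16) = 22; b(17) = 43; b(18) = 19; b(19) = 16; b(20) = 35; b(21) = 5; b(22) = 40; b(23) = 45; b(24) = 39; b(25) = 38; b(26) = 31; b(27) = 23; b(28) = 8; b(29) = 31; b(30) = 39; b(31) = 24; b(32) = 17; b(33) = 41; b(34) = 12; b(35) = 7; b(36) = 19; b(37) = 26; b(38) = 45; b(39) = 25; b(40) = 24; b(41) = 3; b(42) = 27; b(43) = 30; b(44) = 11; b(45) = 41; b(46) = 6; b(47) = 1; b(48) = 7; b(49) = 8.
Since (b(48), b(49)) = (b(0), b(1)) = (7, 8) (two consecutive terms determine the rest), the sequence is periodic with period 48.
So b(157) = b(0 + ((157-0) mod 48)) = b(13) = 20.

20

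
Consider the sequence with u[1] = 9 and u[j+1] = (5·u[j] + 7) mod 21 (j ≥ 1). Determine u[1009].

Listing terms: u[1] = 9; u[2] = 10; u[3] = 15; u[4] = 19; u[5] = 18; u[6] = 13; u[7] = 9.
The sequence repeats with period 6.
So u[1009] = u[1 + ((1009-1) mod 6)] = u[1] = 9.

9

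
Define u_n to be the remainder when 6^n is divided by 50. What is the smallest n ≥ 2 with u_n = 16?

We have u_1 = 6, u_2 = 36, u_3 = 16, u_4 = 46, u_5 = 26, u_6 = 6.
Since u_6 = u_1 = 6, the sequence is periodic with period 5.
The value 16 first appears (with n ≥ 2) at u_3.

3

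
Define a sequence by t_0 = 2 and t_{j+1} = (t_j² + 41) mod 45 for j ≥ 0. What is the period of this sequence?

Computing terms: t_0 = 2,  t_1 = 0,  t_2 = 41,  t_3 = 12,  t_4 = 5,  t_5 = 21,  t_6 = 32,  t_7 = 30,  t_8 = 41.
Since t_8 = t_2 = 41, the sequence is eventually periodic: after a pre-period of length 2 it cycles with period 6.

6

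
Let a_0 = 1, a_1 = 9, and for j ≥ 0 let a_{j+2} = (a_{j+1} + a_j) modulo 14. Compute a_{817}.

a_0 = 1; a_1 = 9; a_2 = 10; a_3 = 5; a_4 = 1; a_5 = 6; a_6 = 7; a_7 = 13; a_8 = 6; a_9 = 5; a_{10} = 11; a_{11} = 2; a_{12} = 13; a_{13} = 1; a_{14} = 0; a_{15} = 1; a_{16} = 1; a_{17} = 2; a_{18} = 3; a_{19} = 5; a_{20} = 8; a_{21} = 13; a_{22} = 7; a_{23} = 6; a_{24} = 13; a_{25} = 5; a_{26} = 4; a_{27} = 9; a_{28} = 13; a_{29} = 8; a_{30} = 7; a_{31} = 1; a_{32} = 8; a_{33} = 9; a_{34} = 3; a_{35} = 12; a_{36} = 1; a_{37} = 13; a_{38} = 0; a_{39} = 13; a_{40} = 13; a_{41} = 12; a_{42} = 11; a_{43} = 9; a_{44} = 6; a_{45} = 1; a_{46} = 7; a_{47} = 8; a_{48} = 1; a_{49} = 9.
The sequence repeats with period 48.
(817 - 0) mod 48 = 1, so a_{817} = a_1 = 9.

9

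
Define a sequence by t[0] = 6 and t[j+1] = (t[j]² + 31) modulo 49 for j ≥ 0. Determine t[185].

t[0] = 6; t[1] = 18; t[2] = 12; t[3] = 28; t[4] = 31; t[5] = 12.
Since t[5] = t[2] = 12, the sequence is eventually periodic: after a pre-period of length 2 it cycles with period 3.
For j ≥ 2, t[j] depends only on (j - 2) mod 3. (185 - 2) mod 3 = 0, so t[185] = t[2] = 12.

12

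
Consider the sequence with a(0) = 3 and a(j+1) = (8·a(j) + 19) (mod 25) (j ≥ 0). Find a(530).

Computing terms: a(0) = 3, a(1) = 18, a(2) = 13, a(3) = 23, a(4) = 3.
Since a(4) = a(0) = 3, the sequence is periodic with period 4.
So a(530) = a(0 + ((530-0) mod 4)) = a(2) = 13.

13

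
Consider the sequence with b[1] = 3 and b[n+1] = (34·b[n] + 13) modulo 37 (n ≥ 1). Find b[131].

20

b[1] = 3; b[2] = 4; b[3] = 1; b[4] = 10; b[5] = 20; b[6] = 27; b[7] = 6; b[8] = 32; b[9] = 28; b[10] = 3.
Since b[10] = b[1] = 3, the sequence is periodic with period 9.
So b[131] = b[1 + ((131-1) mod 9)] = b[5] = 20.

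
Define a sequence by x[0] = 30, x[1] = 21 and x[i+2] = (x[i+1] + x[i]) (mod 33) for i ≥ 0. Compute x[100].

Listing terms: x[0] = 30, x[1] = 21, x[2] = 18, x[3] = 6, x[4] = 24, x[5] = 30, x[6] = 21.
Since (x[5], x[6]) = (x[0], x[1]) = (30, 21) (two consecutive terms determine the rest), the sequence is periodic with period 5.
(100 - 0) mod 5 = 0, so x[100] = x[0] = 30.

30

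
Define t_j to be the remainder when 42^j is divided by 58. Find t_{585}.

4

We have t_0 = 1; t_1 = 42; t_2 = 24; t_3 = 22; t_4 = 54; t_5 = 6; t_6 = 20; t_7 = 28; t_8 = 16; t_9 = 34; t_{10} = 36; t_{11} = 4; t_{12} = 52; t_{13} = 38; t_{14} = 30; t_{15} = 42.
Since t_{15} = t_1 = 42, the sequence is eventually periodic: after a pre-period of length 1 it cycles with period 14.
For j ≥ 1, t_j depends only on (j - 1) mod 14. (585 - 1) mod 14 = 10, so t_{585} = t_{11} = 4.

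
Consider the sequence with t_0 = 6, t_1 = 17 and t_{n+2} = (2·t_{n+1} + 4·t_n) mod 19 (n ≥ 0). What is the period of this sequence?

18

We have t_0 = 6; t_1 = 17; t_2 = 1; t_3 = 13; t_4 = 11; t_5 = 17; t_6 = 2; t_7 = 15; t_8 = 0; t_9 = 3; t_{10} = 6; t_{11} = 5; t_{12} = 15; t_{13} = 12; t_{14} = 8; t_{15} = 7; t_{16} = 8; t_{17} = 6; t_{18} = 6; t_{19} = 17.
Since (t_{18}, t_{19}) = (t_0, t_1) = (6, 17) (two consecutive terms determine the rest), the sequence is periodic with period 18.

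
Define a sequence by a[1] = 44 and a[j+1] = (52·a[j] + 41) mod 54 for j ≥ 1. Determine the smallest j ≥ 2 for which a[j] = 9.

21

We have a[1] = 44,  a[2] = 7,  a[3] = 27,  a[4] = 41,  a[5] = 13,  a[6] = 15,  a[7] = 11,  a[8] = 19,  a[9] = 3,  a[10] = 35,  a[11] = 25,  a[12] = 45,  a[13] = 5,  a[14] = 31,  a[15] = 33,  a[16] = 29,  a[17] = 37,  a[18] = 21,  a[19] = 53,  a[20] = 43,  a[21] = 9,  a[22] = 23,  a[23] = 49,  a[24] = 51,  a[25] = 47,  a[26] = 1,  a[27] = 39,  a[28] = 17,  a[29] = 7.
Since a[29] = a[2] = 7, the sequence is eventually periodic: after a pre-period of length 1 it cycles with period 27.
The value 9 first appears (with j ≥ 2) at a[21].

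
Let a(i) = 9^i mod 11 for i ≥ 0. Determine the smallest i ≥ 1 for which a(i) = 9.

1

We have a(0) = 1, a(1) = 9, a(2) = 4, a(3) = 3, a(4) = 5, a(5) = 1.
The sequence repeats with period 5.
The value 9 first appears (with i ≥ 1) at a(1).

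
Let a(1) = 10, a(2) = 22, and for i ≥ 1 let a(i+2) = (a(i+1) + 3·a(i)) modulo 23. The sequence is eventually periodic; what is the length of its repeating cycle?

22

Listing terms: a(1) = 10,  a(2) = 22,  a(3) = 6,  a(4) = 3,  a(5) = 21,  a(6) = 7,  a(7) = 1,  a(8) = 22,  a(9) = 2,  a(10) = 22,  a(11) = 5,  a(12) = 2,  a(13) = 17,  a(14) = 0,  a(15) = 5,  a(16) = 5,  a(17) = 20,  a(18) = 12,  a(19) = 3,  a(20) = 16,  a(21) = 2,  a(22) = 4,  a(23) = 10,  a(24) = 22.
Since (a(23), a(24)) = (a(1), a(2)) = (10, 22) (two consecutive terms determine the rest), the sequence is periodic with period 22.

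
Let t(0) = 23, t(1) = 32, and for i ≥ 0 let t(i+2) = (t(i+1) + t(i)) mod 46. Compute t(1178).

37

t(0) = 23, t(1) = 32, t(2) = 9, t(3) = 41, t(4) = 4, t(5) = 45, t(6) = 3, t(7) = 2, t(8) = 5, t(9) = 7, t(10) = 12, t(11) = 19, t(12) = 31, t(13) = 4, t(14) = 35, t(15) = 39, t(16) = 28, t(17) = 21, t(18) = 3, t(19) = 24, t(20) = 27, t(21) = 5, t(22) = 32, t(23) = 37, t(24) = 23, t(25) = 14, t(26) = 37, t(27) = 5, t(28) = 42, t(29) = 1, t(30) = 43, t(31) = 44, t(32) = 41, t(33) = 39, t(34) = 34, t(35) = 27, t(36) = 15, t(37) = 42, t(38) = 11, t(39) = 7, t(40) = 18, t(41) = 25, t(42) = 43, t(43) = 22, t(44) = 19, t(45) = 41, t(46) = 14, t(47) = 9, t(48) = 23, t(49) = 32.
The sequence repeats with period 48.
So t(1178) = t(0 + ((1178-0) mod 48)) = t(26) = 37.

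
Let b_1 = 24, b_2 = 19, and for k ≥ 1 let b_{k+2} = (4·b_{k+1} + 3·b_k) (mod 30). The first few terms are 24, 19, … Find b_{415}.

28

Listing terms: b_1 = 24,  b_2 = 19,  b_3 = 28,  b_4 = 19,  b_5 = 10,  b_6 = 7,  b_7 = 28,  b_8 = 13,  b_9 = 16,  b_{10} = 13,  b_{11} = 10,  b_{12} = 19,  b_{13} = 16,  b_{14} = 1,  b_{15} = 22,  b_{16} = 1,  b_{17} = 10,  b_{18} = 13,  b_{19} = 22,  b_{20} = 7,  b_{21} = 4,  b_{22} = 7,  b_{23} = 10,  b_{24} = 1,  b_{25} = 4,  b_{26} = 19,  b_{27} = 28.
Since (b_{26}, b_{27}) = (b_2, b_3) = (19, 28) (two consecutive terms determine the rest), the sequence is eventually periodic: after a pre-period of length 1 it cycles with period 24.
For k ≥ 2, b_k depends only on (k - 2) mod 24. (415 - 2) mod 24 = 5, so b_{415} = b_7 = 28.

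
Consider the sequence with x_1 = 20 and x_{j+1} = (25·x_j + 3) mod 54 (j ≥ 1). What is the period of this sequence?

x_1 = 20, x_2 = 17, x_3 = 50, x_4 = 11, x_5 = 8, x_6 = 41, x_7 = 2, x_8 = 53, x_9 = 32, x_{10} = 47, x_{11} = 44, x_{12} = 23, x_{13} = 38, x_{14} = 35, x_{15} = 14, x_{16} = 29, x_{17} = 26, x_{18} = 5, x_{19} = 20.
Since x_{19} = x_1 = 20, the sequence is periodic with period 18.

18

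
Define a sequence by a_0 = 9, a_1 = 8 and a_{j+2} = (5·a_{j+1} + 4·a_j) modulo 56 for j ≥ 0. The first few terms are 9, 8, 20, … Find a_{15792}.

Listing terms: a_0 = 9,  a_1 = 8,  a_2 = 20,  a_3 = 20,  a_4 = 12,  a_5 = 28,  a_6 = 20,  a_7 = 44,  a_8 = 20,  a_9 = 52,  a_{10} = 4,  a_{11} = 4,  a_{12} = 36,  a_{13} = 28,  a_{14} = 4,  a_{15} = 20,  a_{16} = 4,  a_{17} = 44,  a_{18} = 12,  a_{19} = 12,  a_{20} = 52,  a_{21} = 28,  a_{22} = 12,  a_{23} = 4,  a_{24} = 12,  a_{25} = 20,  a_{26} = 36,  a_{27} = 36,  a_{28} = 44,  a_{29} = 28,  a_{30} = 36,  a_{31} = 12,  a_{32} = 36,  a_{33} = 4,  a_{34} = 52,  a_{35} = 52,  a_{36} = 20,  a_{37} = 28,  a_{38} = 52,  a_{39} = 36,  a_{40} = 52,  a_{41} = 12,  a_{42} = 44,  a_{43} = 44,  a_{44} = 4,  a_{45} = 28,  a_{46} = 44,  a_{47} = 52,  a_{48} = 44,  a_{49} = 36,  a_{50} = 20,  a_{51} = 20.
Since (a_{50}, a_{51}) = (a_2, a_3) = (20, 20) (two consecutive terms determine the rest), the sequence is eventually periodic: after a pre-period of length 2 it cycles with period 48.
For j ≥ 2, a_j depends only on (j - 2) mod 48. (15792 - 2) mod 48 = 46, so a_{15792} = a_{48} = 44.

44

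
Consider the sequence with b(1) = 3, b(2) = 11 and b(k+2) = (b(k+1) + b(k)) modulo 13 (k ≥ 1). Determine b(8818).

0

Computing terms: b(1) = 3, b(2) = 11, b(3) = 1, b(4) = 12, b(5) = 0, b(6) = 12, b(7) = 12, b(8) = 11, b(9) = 10, b(10) = 8, b(11) = 5, b(12) = 0, b(13) = 5, b(14) = 5, b(15) = 10, b(16) = 2, b(17) = 12, b(18) = 1, b(19) = 0, b(20) = 1, b(21) = 1, b(22) = 2, b(23) = 3, b(24) = 5, b(25) = 8, b(26) = 0, b(27) = 8, b(28) = 8, b(29) = 3, b(30) = 11.
The sequence repeats with period 28.
(8818 - 1) mod 28 = 25, so b(8818) = b(26) = 0.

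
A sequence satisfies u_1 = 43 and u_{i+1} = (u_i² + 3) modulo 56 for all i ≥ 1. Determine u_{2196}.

We have u_1 = 43,  u_2 = 4,  u_3 = 19,  u_4 = 28,  u_5 = 3,  u_6 = 12,  u_7 = 35,  u_8 = 52,  u_9 = 19.
Since u_9 = u_3 = 19, the sequence is eventually periodic: after a pre-period of length 2 it cycles with period 6.
For i ≥ 3, u_i depends only on (i - 3) mod 6. (2196 - 3) mod 6 = 3, so u_{2196} = u_6 = 12.

12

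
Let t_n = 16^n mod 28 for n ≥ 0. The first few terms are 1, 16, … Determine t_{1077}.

t_0 = 1,  t_1 = 16,  t_2 = 4,  t_3 = 8,  t_4 = 16.
Since t_4 = t_1 = 16, the sequence is eventually periodic: after a pre-period of length 1 it cycles with period 3.
For n ≥ 1, t_n depends only on (n - 1) mod 3. (1077 - 1) mod 3 = 2, so t_{1077} = t_3 = 8.

8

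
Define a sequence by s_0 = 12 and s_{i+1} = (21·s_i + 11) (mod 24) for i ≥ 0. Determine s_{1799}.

s_0 = 12,  s_1 = 23,  s_2 = 14,  s_3 = 17,  s_4 = 8,  s_5 = 11,  s_6 = 2,  s_7 = 5,  s_8 = 20,  s_9 = 23.
Since s_9 = s_1 = 23, the sequence is eventually periodic: after a pre-period of length 1 it cycles with period 8.
For i ≥ 1, s_i depends only on (i - 1) mod 8. (1799 - 1) mod 8 = 6, so s_{1799} = s_7 = 5.

5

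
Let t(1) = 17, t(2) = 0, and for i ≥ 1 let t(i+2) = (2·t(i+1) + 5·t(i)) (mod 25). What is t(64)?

t(1) = 17; t(2) = 0; t(3) = 10; t(4) = 20; t(5) = 15; t(6) = 5; t(7) = 10; t(8) = 20.
Since (t(7), t(8)) = (t(3), t(4)) = (10, 20) (two consecutive terms determine the rest), the sequence is eventually periodic: after a pre-period of length 2 it cycles with period 4.
For i ≥ 3, t(i) depends only on (i - 3) mod 4. (64 - 3) mod 4 = 1, so t(64) = t(4) = 20.

20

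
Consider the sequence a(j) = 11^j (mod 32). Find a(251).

We have a(0) = 1; a(1) = 11; a(2) = 25; a(3) = 19; a(4) = 17; a(5) = 27; a(6) = 9; a(7) = 3; a(8) = 1.
The sequence repeats with period 8.
(251 - 0) mod 8 = 3, so a(251) = a(3) = 19.

19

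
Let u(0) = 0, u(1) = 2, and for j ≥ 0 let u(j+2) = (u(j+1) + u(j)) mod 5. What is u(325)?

Listing terms: u(0) = 0,  u(1) = 2,  u(2) = 2,  u(3) = 4,  u(4) = 1,  u(5) = 0,  u(6) = 1,  u(7) = 1,  u(8) = 2,  u(9) = 3,  u(10) = 0,  u(11) = 3,  u(12) = 3,  u(13) = 1,  u(14) = 4,  u(15) = 0,  u(16) = 4,  u(17) = 4,  u(18) = 3,  u(19) = 2,  u(20) = 0,  u(21) = 2.
Since (u(20), u(21)) = (u(0), u(1)) = (0, 2) (two consecutive terms determine the rest), the sequence is periodic with period 20.
So u(325) = u(0 + ((325-0) mod 20)) = u(5) = 0.

0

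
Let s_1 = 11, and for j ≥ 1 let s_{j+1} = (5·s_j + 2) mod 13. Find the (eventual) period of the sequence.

We have s_1 = 11; s_2 = 5; s_3 = 1; s_4 = 7; s_5 = 11.
The sequence repeats with period 4.

4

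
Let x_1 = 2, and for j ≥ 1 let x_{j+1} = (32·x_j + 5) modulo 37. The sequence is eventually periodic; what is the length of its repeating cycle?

We have x_1 = 2; x_2 = 32; x_3 = 30; x_4 = 3; x_5 = 27; x_6 = 18; x_7 = 26; x_8 = 23; x_9 = 1; x_{10} = 0; x_{11} = 5; x_{12} = 17; x_{13} = 31; x_{14} = 35; x_{15} = 15; x_{16} = 4; x_{17} = 22; x_{18} = 6; x_{19} = 12; x_{20} = 19; x_{21} = 21; x_{22} = 11; x_{23} = 24; x_{24} = 33; x_{25} = 25; x_{26} = 28; x_{27} = 13; x_{28} = 14; x_{29} = 9; x_{30} = 34; x_{31} = 20; x_{32} = 16; x_{33} = 36; x_{34} = 10; x_{35} = 29; x_{36} = 8; x_{37} = 2.
Since x_{37} = x_1 = 2, the sequence is periodic with period 36.

36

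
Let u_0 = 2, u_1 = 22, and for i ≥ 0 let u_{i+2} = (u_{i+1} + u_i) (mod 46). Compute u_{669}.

Computing terms: u_0 = 2; u_1 = 22; u_2 = 24; u_3 = 0; u_4 = 24; u_5 = 24; u_6 = 2; u_7 = 26; u_8 = 28; u_9 = 8; u_{10} = 36; u_{11} = 44; u_{12} = 34; u_{13} = 32; u_{14} = 20; u_{15} = 6; u_{16} = 26; u_{17} = 32; u_{18} = 12; u_{19} = 44; u_{20} = 10; u_{21} = 8; u_{22} = 18; u_{23} = 26; u_{24} = 44; u_{25} = 24; u_{26} = 22; u_{27} = 0; u_{28} = 22; u_{29} = 22; u_{30} = 44; u_{31} = 20; u_{32} = 18; u_{33} = 38; u_{34} = 10; u_{35} = 2; u_{36} = 12; u_{37} = 14; u_{38} = 26; u_{39} = 40; u_{40} = 20; u_{41} = 14; u_{42} = 34; u_{43} = 2; u_{44} = 36; u_{45} = 38; u_{46} = 28; u_{47} = 20; u_{48} = 2; u_{49} = 22.
Since (u_{48}, u_{49}) = (u_0, u_1) = (2, 22) (two consecutive terms determine the rest), the sequence is periodic with period 48.
(669 - 0) mod 48 = 45, so u_{669} = u_{45} = 38.

38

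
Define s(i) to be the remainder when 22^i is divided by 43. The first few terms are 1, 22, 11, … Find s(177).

We have s(0) = 1,  s(1) = 22,  s(2) = 11,  s(3) = 27,  s(4) = 35,  s(5) = 39,  s(6) = 41,  s(7) = 42,  s(8) = 21,  s(9) = 32,  s(10) = 16,  s(11) = 8,  s(12) = 4,  s(13) = 2,  s(14) = 1.
Since s(14) = s(0) = 1, the sequence is periodic with period 14.
So s(177) = s(0 + ((177-0) mod 14)) = s(9) = 32.

32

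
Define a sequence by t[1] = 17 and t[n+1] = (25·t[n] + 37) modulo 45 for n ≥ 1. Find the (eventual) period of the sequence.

9

We have t[1] = 17, t[2] = 12, t[3] = 22, t[4] = 2, t[5] = 42, t[6] = 7, t[7] = 32, t[8] = 27, t[9] = 37, t[10] = 17.
The sequence repeats with period 9.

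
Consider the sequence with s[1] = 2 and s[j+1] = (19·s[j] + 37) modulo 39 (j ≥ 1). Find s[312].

31

s[1] = 2, s[2] = 36, s[3] = 19, s[4] = 8, s[5] = 33, s[6] = 1, s[7] = 17, s[8] = 9, s[9] = 13, s[10] = 11, s[11] = 12, s[12] = 31, s[13] = 2.
The sequence repeats with period 12.
(312 - 1) mod 12 = 11, so s[312] = s[12] = 31.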